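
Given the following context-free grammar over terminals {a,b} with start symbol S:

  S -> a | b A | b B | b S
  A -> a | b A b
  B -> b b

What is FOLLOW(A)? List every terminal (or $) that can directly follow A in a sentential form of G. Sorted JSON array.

FIRST iteration:
iter 1:
  A via A→a: +{a}
  A via A→b A b: +{b}
  B via B→b b: +{b}
  S via S→a: +{a}
  S via S→b A: +{b}
  FIRST[S]={a,b}  FIRST[A]={a,b}  FIRST[B]={b}
iter 2: done
  FIRST[S]={a,b}  FIRST[A]={a,b}  FIRST[B]={b}

FOLLOW sets:
FOLLOW(S) := {$}
[1]
  A→b A b: FOLLOW(A) ⊇ FIRST(b) = {b}; new: +{b}
  S→b A: FOLLOW(A) ⊇ FOLLOW(S) ⊇ {$}; new: +{$}
  S→b B: FOLLOW(B) ⊇ FOLLOW(S) ⊇ {$}; new: +{$}
  S: {$}  A: {$,b}  B: {$}
[2] — fixpoint
  S: {$}  A: {$,b}  B: {$}

FOLLOW(A) = ["$", "b"]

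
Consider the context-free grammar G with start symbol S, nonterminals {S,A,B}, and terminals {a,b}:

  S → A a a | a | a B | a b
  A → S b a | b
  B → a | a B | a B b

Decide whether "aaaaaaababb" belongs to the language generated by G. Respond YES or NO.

Convert to CNF:
  S -> A X4 | T1 B | T1 T0 | a
  A -> S X2 | b
  B -> T1 B | T1 X3 | a
  T0 -> b
  T1 -> a
  X2 -> T0 T1
  X3 -> B T0
  X4 -> T1 T1

CYK table (by increasing span):
  [0..0]={B,S,T1}  "a"  orig:{B,S}
  [1..1]={B,S,T1}  "a"  orig:{B,S}
  [2..2]={B,S,T1}  "a"  orig:{B,S}
  [3..3]={B,S,T1}  "a"  orig:{B,S}
  [4..4]={B,S,T1}  "a"  orig:{B,S}
  [5..5]={B,S,T1}  "a"  orig:{B,S}
  [6..6]={B,S,T1}  "a"  orig:{B,S}
  [7..7]={A,T0}  "b"  orig:{A}
  [8..8]={B,S,T1}  "a"  orig:{B,S}
  [9..9]={A,T0}  "b"  orig:{A}
  [10..10]={A,T0}  "b"  orig:{A}
  [0..1]={B,S,X4}  "aa"  orig:{B,S}
  [1..2]={B,S,X4}  "aa"  orig:{B,S}
  [2..3]={B,S,X4}  "aa"  orig:{B,S}
  [3..4]={B,S,X4}  "aa"  orig:{B,S}
  [4..5]={B,S,X4}  "aa"  orig:{B,S}
  [5..6]={B,S,X4}  "aa"  orig:{B,S}
  [6..7]={S,X3}  "ab"  orig:{S}
  [7..8]={X2}  "ba"  orig:{}
  [8..9]={S,X3}  "ab"  orig:{S}
  [9..10]=∅  "bb"
  [0..2]={B,S}  "aaa"
  [1..3]={B,S}  "aaa"
  [2..4]={B,S}  "aaa"
  [3..5]={B,S}  "aaa"
  [4..6]={B,S}  "aaa"
  [5..7]={B,X3}  "aab"  orig:{B}
  [6..8]={A}  "aba"
  [7..9]=∅  "bab"
  [8..10]=∅  "abb"
  [0..3]={B,S}  "aaaa"
  [1..4]={B,S}  "aaaa"
  [2..5]={B,S}  "aaaa"
  [3..6]={B,S}  "aaaa"
  [4..7]={B,S,X3}  "aaab"  orig:{B,S}
  [5..8]={A}  "aaba"
  [6..9]=∅  "abab"
  [7..10]=∅  "babb"
  [0..4]={B,S}  "aaaaa"
  [1..5]={B,S}  "aaaaa"
  [2..6]={B,S}  "aaaaa"
  [3..7]={B,S,X3}  "aaaab"  orig:{B,S}
  [4..8]={A}  "aaaba"
  [5..9]=∅  "aabab"
  [6..10]=∅  "ababb"
  [0..5]={B,S}  "aaaaaa"
  [1..6]={B,S}  "aaaaaa"
  [2..7]={B,S,X3}  "aaaaab"  orig:{B,S}
  [3..8]={A}  "aaaaba"
  [4..9]=∅  "aaabab"
  [5..10]=∅  "aababb"
  [0..6]={B,S}  "aaaaaaa"
  [1..7]={B,S,X3}  "aaaaaab"  orig:{B,S}
  [2..8]={A}  "aaaaaba"
  [3..9]=∅  "aaaabab"
  [4..10]=∅  "aaababb"
  [0..7]={B,S,X3}  "aaaaaaab"  orig:{B,S}
  [1..8]={A}  "aaaaaaba"
  [2..9]=∅  "aaaaabab"
  [3..10]=∅  "aaaababb"
  [0..8]={A}  "aaaaaaaba"
  [1..9]=∅  "aaaaaabab"
  [2..10]=∅  "aaaaababb"
  [0..9]=∅  "aaaaaaabab"
  [1..10]=∅  "aaaaaababb"
  [0..10]=∅  "aaaaaaababb"

S ∉ T[0,10] ⇒ NO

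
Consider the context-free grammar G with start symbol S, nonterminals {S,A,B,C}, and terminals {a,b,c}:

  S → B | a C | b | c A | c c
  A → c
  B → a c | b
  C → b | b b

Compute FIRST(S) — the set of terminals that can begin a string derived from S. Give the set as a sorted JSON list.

FIRST sets, iterate to fixpoint:
pass 1:
  A via A→c: +{c}
  B via B→a c: +{a}
  B via B→b: +{b}
  C via C→b: +{b}
  S via S→B: +{a,b}
  S via S→c A: +{c}
  FIRST(S)={a,b,c}  FIRST(A)={c}  FIRST(B)={a,b}  FIRST(C)={b}
pass 2: — fixpoint
  FIRST(S)={a,b,c}  FIRST(A)={c}  FIRST(B)={a,b}  FIRST(C)={b}

FIRST(S) = ["a", "b", "c"]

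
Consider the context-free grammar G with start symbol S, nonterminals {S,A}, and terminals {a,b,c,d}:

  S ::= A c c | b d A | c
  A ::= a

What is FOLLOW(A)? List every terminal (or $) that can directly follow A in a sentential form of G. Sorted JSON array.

Compute FIRST by fixpoint:
iter 1:
  A via A→a: +{a}
  S via S→A c c: +{a}
  S via S→b d A: +{b}
  S via S→c: +{c}
  S: {a,b,c}  A: {a}
iter 2: (no change)
  S: {a,b,c}  A: {a}

FOLLOW iteration:
FOLLOW(S) := {$}
[1]
  S→A c c: FOLLOW(A) ⊇ FIRST(c) = {c}; new: +{c}
  S→b d A: FOLLOW(A) ⊇ FOLLOW(S) ⊇ {$}; new: +{$}
  FOLLOW[S]={$}  FOLLOW[A]={$,c}
[2] (stable)
  FOLLOW[S]={$}  FOLLOW[A]={$,c}

FOLLOW(A) = ["$", "c"]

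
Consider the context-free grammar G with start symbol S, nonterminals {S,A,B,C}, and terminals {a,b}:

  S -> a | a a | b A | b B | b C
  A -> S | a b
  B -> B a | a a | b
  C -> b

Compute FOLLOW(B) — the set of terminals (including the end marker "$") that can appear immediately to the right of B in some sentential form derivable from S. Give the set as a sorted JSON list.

FIRST iteration:
[1]
  A via A→a b: +{a}
  B via B→a a: +{a}
  B via B→b: +{b}
  C via C→b: +{b}
  S via S→a: +{a}
  S via S→b A: +{b}
  FIRST(S)={a,b}  FIRST(A)={a}  FIRST(B)={a,b}  FIRST(C)={b}
[2]
  A via A→S: +{b}
  FIRST(S)={a,b}  FIRST(A)={a,b}  FIRST(B)={a,b}  FIRST(C)={b}
[3] — fixpoint
  FIRST(S)={a,b}  FIRST(A)={a,b}  FIRST(B)={a,b}  FIRST(C)={b}

FOLLOW sets:
FOLLOW(S) := {$}
[1]
  B→B a: FOLLOW(B) ⊇ FIRST(a) = {a}; new: +{a}
  S→b A: FOLLOW(A) ⊇ FOLLOW(S) ⊇ {$}; new: +{$}
  S→b B: FOLLOW(B) ⊇ FOLLOW(S) ⊇ {$}; new: +{$}
  S→b C: FOLLOW(C) ⊇ FOLLOW(S) ⊇ {$}; new: +{$}
  FOLLOW(S)={$}  FOLLOW(A)={$}  FOLLOW(B)={$,a}  FOLLOW(C)={$}
[2] — fixpoint
  FOLLOW(S)={$}  FOLLOW(A)={$}  FOLLOW(B)={$,a}  FOLLOW(C)={$}

FOLLOW(B) = ["$", "a"]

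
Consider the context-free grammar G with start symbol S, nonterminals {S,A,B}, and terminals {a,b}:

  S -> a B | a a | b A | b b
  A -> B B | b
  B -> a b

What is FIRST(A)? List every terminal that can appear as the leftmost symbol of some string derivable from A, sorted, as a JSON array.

FIRST sets, iterate to fixpoint:
iter 1:
  A via A→b: +{b}
  B via B→a b: +{a}
  S via S→a B: +{a}
  S via S→b A: +{b}
  FIRST[S]={a,b}  FIRST[A]={b}  FIRST[B]={a}
iter 2:
  A via A→B B: +{a}
  FIRST[S]={a,b}  FIRST[A]={a,b}  FIRST[B]={a}
iter 3: (no change)
  FIRST[S]={a,b}  FIRST[A]={a,b}  FIRST[B]={a}

FIRST(A) = ["a", "b"]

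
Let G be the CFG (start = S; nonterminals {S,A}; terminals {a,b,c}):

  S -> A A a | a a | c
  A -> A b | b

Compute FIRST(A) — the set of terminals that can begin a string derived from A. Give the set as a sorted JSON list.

FIRST sets, iterate to fixpoint:
pass 1:
  A via A→b: +{b}
  S via S→A A a: +{b}
  S via S→a a: +{a}
  S via S→c: +{c}
  FIRST(S)={a,b,c}  FIRST(A)={b}
pass 2: done
  FIRST(S)={a,b,c}  FIRST(A)={b}

FIRST(A) = ["b"]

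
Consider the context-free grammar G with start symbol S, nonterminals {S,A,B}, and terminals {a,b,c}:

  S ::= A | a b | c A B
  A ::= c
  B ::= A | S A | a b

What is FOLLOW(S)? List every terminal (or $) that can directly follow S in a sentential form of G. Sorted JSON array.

FIRST sets, iterate to fixpoint:
round 1:
  A via A→c: +{c}
  B via B→A: +{c}
  B via B→a b: +{a}
  S via S→A: +{c}
  S via S→a b: +{a}
  FIRST[S]={a,c}  FIRST[A]={c}  FIRST[B]={a,c}
round 2: (no change)
  FIRST[S]={a,c}  FIRST[A]={c}  FIRST[B]={a,c}

Compute FOLLOW by fixpoint:
initialize: $ ∈ FOLLOW(S)
[1]
  B→S A: FOLLOW(S) ⊇ FIRST(A) = {c}; new: +{c}
  S→A: FOLLOW(A) ⊇ FOLLOW(S) ⊇ {$,c}; new: +{$,c}
  S→c A B: FOLLOW(A) ⊇ FIRST(B) = {a,c}; new: +{a}
  S→c A B: FOLLOW(B) ⊇ FOLLOW(S) ⊇ {$,c}; new: +{$,c}
  S: {$,c}  A: {$,a,c}  B: {$,c}
[2] — fixpoint
  S: {$,c}  A: {$,a,c}  B: {$,c}

FOLLOW(S) = ["$", "c"]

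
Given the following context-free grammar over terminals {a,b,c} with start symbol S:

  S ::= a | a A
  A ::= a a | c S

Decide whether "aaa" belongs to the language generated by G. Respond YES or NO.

CNF form of G:
  S -> T0 A | a
  A -> T0 T0 | T1 S
  T0 -> a
  T1 -> c

CYK table (by increasing span):
  [0..0]={S,T0}  "a"  orig:{S}
  [1..1]={S,T0}  "a"  orig:{S}
  [2..2]={S,T0}  "a"  orig:{S}
  [0..1]={A}  "aa"
  [1..2]={A}  "aa"
  [0..2]={S}  "aaa"

S ∈ T[0,2] ⇒ YES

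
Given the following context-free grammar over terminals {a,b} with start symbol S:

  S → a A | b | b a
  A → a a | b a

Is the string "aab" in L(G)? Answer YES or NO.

Convert to CNF:
  S -> T0 A | T1 T0 | b
  A -> T0 T0 | T1 T0
  T0 -> a
  T1 -> b

CYK fill:
  T[0,0] 'a' = {T0}  orig:{}
  T[1,1] 'a' = {T0}  orig:{}
  T[2,2] 'b' = {S,T1}  orig:{S}
  T[0,1] 'aa' = {A}
  T[1,2] 'ab' = ∅
  T[0,2] 'aab' = ∅

S ∉ T[0,2] ⇒ NO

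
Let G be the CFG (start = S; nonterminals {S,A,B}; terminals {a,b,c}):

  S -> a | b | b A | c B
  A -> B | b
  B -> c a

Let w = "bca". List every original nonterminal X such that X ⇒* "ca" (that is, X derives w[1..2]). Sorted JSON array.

CNF form of G:
  S -> T0 B | T2 A | a | b
  A -> T0 T1 | b
  B -> T0 T1
  T0 -> c
  T1 -> a
  T2 -> b

CYK fill, restricted to cells inside w[1..2]:
  T[1,1] 'c' = {T0}  orig:{}
  T[2,2] 'a' = {S,T1}  orig:{S}
  T[1,2] 'ca' = {A,B}

Original NTs in T[1,2] deriving "ca": ["A", "B"]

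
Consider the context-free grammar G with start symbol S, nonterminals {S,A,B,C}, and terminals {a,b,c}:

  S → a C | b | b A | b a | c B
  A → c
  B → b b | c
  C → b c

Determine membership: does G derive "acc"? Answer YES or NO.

CNF form of G:
  S -> T0 A | T0 T2 | T1 B | T2 C | b
  A -> c
  B -> T0 T0 | c
  C -> T0 T1
  T0 -> b
  T1 -> c
  T2 -> a

Fill CYK table bottom-up:
  [0..0]={T2}  "a"  orig:{}
  [1..1]={A,B,T1}  "c"  orig:{A,B}
  [2..2]={A,B,T1}  "c"  orig:{A,B}
  [0..1]=∅  "ac"
  [1..2]={S}  "cc"
  [0..2]=∅  "acc"

S ∉ T[0,2] ⇒ NO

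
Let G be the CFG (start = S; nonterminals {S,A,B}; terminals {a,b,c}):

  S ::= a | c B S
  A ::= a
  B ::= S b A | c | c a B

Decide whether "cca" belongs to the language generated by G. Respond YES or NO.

Convert to CNF:
  S -> T1 X5 | a
  A -> a
  B -> S X3 | T1 X4 | c
  T0 -> b
  T1 -> c
  T2 -> a
  X3 -> T0 A
  X4 -> T2 B
  X5 -> B S

Fill CYK table bottom-up:
  cell(0,0) c: {B,T1}  orig:{B}
  cell(1,1) c: {B,T1}  orig:{B}
  cell(2,2) a: {A,S,T2}  orig:{A,S}
  cell(0,1) cc: ∅
  cell(1,2) ca: {X5}  orig:{}
  cell(0,2) cca: {S}

S ∈ T[0,2] ⇒ YES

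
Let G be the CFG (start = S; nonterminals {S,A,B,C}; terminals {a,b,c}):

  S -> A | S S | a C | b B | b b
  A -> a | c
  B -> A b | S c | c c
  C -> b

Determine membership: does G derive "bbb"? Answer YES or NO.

Convert to CNF:
  S -> S S | T0 B | T0 T0 | T2 C | a | c
  A -> a | c
  B -> A T0 | S T1 | T1 T1
  C -> b
  T0 -> b
  T1 -> c
  T2 -> a

Fill CYK table bottom-up:
  cell(0,0) b: {C,T0}  orig:{C}
  cell(1,1) b: {C,T0}  orig:{C}
  cell(2,2) b: {C,T0}  orig:{C}
  cell(0,1) bb: {S}
  cell(1,2) bb: {S}
  cell(0,2) bbb: ∅

S ∉ T[0,2] ⇒ NO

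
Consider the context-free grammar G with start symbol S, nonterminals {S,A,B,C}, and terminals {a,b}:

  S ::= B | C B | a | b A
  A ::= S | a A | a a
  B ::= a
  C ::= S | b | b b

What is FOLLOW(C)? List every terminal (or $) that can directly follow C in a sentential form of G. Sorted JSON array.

Compute FIRST by fixpoint:
round 1:
  A via A→a A: +{a}
  B via B→a: +{a}
  C via C→b: +{b}
  S via S→B: +{a}
  S via S→C B: +{b}
  FIRST(S)={a,b}  FIRST(A)={a}  FIRST(B)={a}  FIRST(C)={b}
round 2:
  A via A→S: +{b}
  C via C→S: +{a}
  FIRST(S)={a,b}  FIRST(A)={a,b}  FIRST(B)={a}  FIRST(C)={a,b}
round 3: done
  FIRST(S)={a,b}  FIRST(A)={a,b}  FIRST(B)={a}  FIRST(C)={a,b}

FOLLOW iteration:
seed FOLLOW(S) with $
iter 1:
  S→B: FOLLOW(B) ⊇ FOLLOW(S) ⊇ {$}; new: +{$}
  S→C B: FOLLOW(C) ⊇ FIRST(B) = {a}; new: +{a}
  S→b A: FOLLOW(A) ⊇ FOLLOW(S) ⊇ {$}; new: +{$}
  FOLLOW(S)={$}  FOLLOW(A)={$}  FOLLOW(B)={$}  FOLLOW(C)={a}
iter 2:
  C→S: FOLLOW(S) ⊇ FOLLOW(C) ⊇ {a}; new: +{a}
  S→B: FOLLOW(B) ⊇ FOLLOW(S) ⊇ {$,a}; new: +{a}
  S→b A: FOLLOW(A) ⊇ FOLLOW(S) ⊇ {$,a}; new: +{a}
  FOLLOW(S)={$,a}  FOLLOW(A)={$,a}  FOLLOW(B)={$,a}  FOLLOW(C)={a}
iter 3: (stable)
  FOLLOW(S)={$,a}  FOLLOW(A)={$,a}  FOLLOW(B)={$,a}  FOLLOW(C)={a}

FOLLOW(C) = ["a"]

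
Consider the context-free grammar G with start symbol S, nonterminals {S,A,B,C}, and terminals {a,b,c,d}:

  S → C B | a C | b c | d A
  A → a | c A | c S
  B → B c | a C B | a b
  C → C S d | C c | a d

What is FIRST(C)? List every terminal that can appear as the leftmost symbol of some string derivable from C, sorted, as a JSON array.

FIRST sets, iterate to fixpoint:
round 1:
  A via A→a: +{a}
  A via A→c A: +{c}
  B via B→a C B: +{a}
  C via C→a d: +{a}
  S via S→C B: +{a}
  S via S→b c: +{b}
  S via S→d A: +{d}
  FIRST[S]={a,b,d}  FIRST[A]={a,c}  FIRST[B]={a}  FIRST[C]={a}
round 2: (no change)
  FIRST[S]={a,b,d}  FIRST[A]={a,c}  FIRST[B]={a}  FIRST[C]={a}

FIRST(C) = ["a"]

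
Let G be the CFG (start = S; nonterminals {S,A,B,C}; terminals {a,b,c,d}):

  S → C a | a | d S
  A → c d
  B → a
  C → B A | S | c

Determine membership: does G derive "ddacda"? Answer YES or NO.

CNF form of G:
  S -> C T2 | T1 S | a
  A -> T0 T1
  B -> a
  C -> B A | C T2 | T1 S | a | c
  T0 -> c
  T1 -> d
  T2 -> a

CYK fill:
  T[0,0] 'd' = {T1}  orig:{}
  T[1,1] 'd' = {T1}  orig:{}
  T[2,2] 'a' = {B,C,S,T2}  orig:{B,C,S}
  T[3,3] 'c' = {C,T0}  orig:{C}
  T[4,4] 'd' = {T1}  orig:{}
  T[5,5] 'a' = {B,C,S,T2}  orig:{B,C,S}
  T[0,1] 'dd' = ∅
  T[1,2] 'da' = {C,S}
  T[2,3] 'ac' = ∅
  T[3,4] 'cd' = {A}
  T[4,5] 'da' = {C,S}
  T[0,2] 'dda' = {C,S}
  T[1,3] 'dac' = ∅
  T[2,4] 'acd' = {C}
  T[3,5] 'cda' = ∅
  T[0,3] 'ddac' = ∅
  T[1,4] 'dacd' = ∅
  T[2,5] 'acda' = {C,S}
  T[0,4] 'ddacd' = ∅
  T[1,5] 'dacda' = {C,S}
  T[0,5] 'ddacda' = {C,S}

S ∈ T[0,5] ⇒ YES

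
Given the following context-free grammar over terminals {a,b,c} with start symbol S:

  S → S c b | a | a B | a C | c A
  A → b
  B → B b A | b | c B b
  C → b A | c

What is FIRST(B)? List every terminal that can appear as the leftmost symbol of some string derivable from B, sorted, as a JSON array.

Compute FIRST by fixpoint:
round 1:
  A via A→b: +{b}
  B via B→b: +{b}
  B via B→c B b: +{c}
  C via C→b A: +{b}
  C via C→c: +{c}
  S via S→a: +{a}
  S via S→c A: +{c}
  FIRST(S)={a,c}  FIRST(A)={b}  FIRST(B)={b,c}  FIRST(C)={b,c}
round 2: (no change)
  FIRST(S)={a,c}  FIRST(A)={b}  FIRST(B)={b,c}  FIRST(C)={b,c}

FIRST(B) = ["b", "c"]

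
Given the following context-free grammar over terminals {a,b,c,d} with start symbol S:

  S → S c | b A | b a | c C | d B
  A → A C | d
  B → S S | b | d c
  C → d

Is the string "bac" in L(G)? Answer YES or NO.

CNF form of G:
  S -> S T1 | T0 B | T1 C | T2 A | T2 T3
  A -> A C | d
  B -> S S | T0 T1 | b
  C -> d
  T0 -> d
  T1 -> c
  T2 -> b
  T3 -> a

CYK fill:
  T[0,0] 'b' = {B,T2}  orig:{B}
  T[1,1] 'a' = {T3}  orig:{}
  T[2,2] 'c' = {T1}  orig:{}
  T[0,1] 'ba' = {S}
  T[1,2] 'ac' = ∅
  T[0,2] 'bac' = {S}

S ∈ T[0,2] ⇒ YES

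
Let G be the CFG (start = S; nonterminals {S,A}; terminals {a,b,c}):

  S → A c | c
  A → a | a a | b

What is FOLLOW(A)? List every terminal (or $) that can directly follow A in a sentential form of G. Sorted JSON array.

FIRST iteration:
round 1:
  A via A→a: +{a}
  A via A→b: +{b}
  S via S→A c: +{a,b}
  S via S→c: +{c}
  S: {a,b,c}  A: {a,b}
round 2: (no change)
  S: {a,b,c}  A: {a,b}

Compute FOLLOW by fixpoint:
seed FOLLOW(S) with $
[1]
  S→A c: FOLLOW(A) ⊇ FIRST(c) = {c}; new: +{c}
  FOLLOW[S]={$}  FOLLOW[A]={c}
[2] (stable)
  FOLLOW[S]={$}  FOLLOW[A]={c}

FOLLOW(A) = ["c"]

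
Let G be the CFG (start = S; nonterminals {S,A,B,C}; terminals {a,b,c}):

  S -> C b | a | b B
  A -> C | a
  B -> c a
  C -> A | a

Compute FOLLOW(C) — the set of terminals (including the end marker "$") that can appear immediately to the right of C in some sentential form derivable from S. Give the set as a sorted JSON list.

FIRST sets, iterate to fixpoint:
round 1:
  A via A→a: +{a}
  B via B→c a: +{c}
  C via C→A: +{a}
  S via S→C b: +{a}
  S via S→b B: +{b}
  S: {a,b}  A: {a}  B: {c}  C: {a}
round 2: — fixpoint
  S: {a,b}  A: {a}  B: {c}  C: {a}

FOLLOW sets:
seed FOLLOW(S) with $
iter 1:
  S→C b: FOLLOW(C) ⊇ FIRST(b) = {b}; new: +{b}
  S→b B: FOLLOW(B) ⊇ FOLLOW(S) ⊇ {$}; new: +{$}
  FOLLOW(S)={$}  FOLLOW(A)={}  FOLLOW(B)={$}  FOLLOW(C)={b}
iter 2:
  C→A: FOLLOW(A) ⊇ FOLLOW(C) ⊇ {b}; new: +{b}
  FOLLOW(S)={$}  FOLLOW(A)={b}  FOLLOW(B)={$}  FOLLOW(C)={b}
iter 3: — fixpoint
  FOLLOW(S)={$}  FOLLOW(A)={b}  FOLLOW(B)={$}  FOLLOW(C)={b}

FOLLOW(C) = ["b"]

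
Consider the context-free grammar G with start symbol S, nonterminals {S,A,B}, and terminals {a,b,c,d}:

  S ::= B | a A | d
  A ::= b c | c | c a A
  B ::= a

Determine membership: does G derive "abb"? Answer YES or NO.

CNF form of G:
  S -> T2 A | a | d
  A -> T0 T1 | T1 X3 | c
  B -> a
  T0 -> b
  T1 -> c
  T2 -> a
  X3 -> T2 A

CYK table (by increasing span):
  cell(0,0) a: {B,S,T2}  orig:{B,S}
  cell(1,1) b: {T0}  orig:{}
  cell(2,2) b: {T0}  orig:{}
  cell(0,1) ab: ∅
  cell(1,2) bb: ∅
  cell(0,2) abb: ∅

S ∉ T[0,2] ⇒ NO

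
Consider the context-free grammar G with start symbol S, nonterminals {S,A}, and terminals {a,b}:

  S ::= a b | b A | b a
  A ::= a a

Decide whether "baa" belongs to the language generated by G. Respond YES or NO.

CNF form of G:
  S -> T0 T1 | T1 A | T1 T0
  A -> T0 T0
  T0 -> a
  T1 -> b

CYK table (by increasing span):
  [0..0]={T1}  "b"  orig:{}
  [1..1]={T0}  "a"  orig:{}
  [2..2]={T0}  "a"  orig:{}
  [0..1]={S}  "ba"
  [1..2]={A}  "aa"
  [0..2]={S}  "baa"

S ∈ T[0,2] ⇒ YES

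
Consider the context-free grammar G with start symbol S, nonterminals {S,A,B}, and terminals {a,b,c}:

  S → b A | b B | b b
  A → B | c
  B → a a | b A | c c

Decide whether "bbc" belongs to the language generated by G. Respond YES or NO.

CNF form of G:
  S -> T1 A | T1 B | T1 T1
  A -> T0 T0 | T1 A | T2 T2 | c
  B -> T0 T0 | T1 A | T2 T2
  T0 -> a
  T1 -> b
  T2 -> c

Fill CYK table bottom-up:
  [0..0]={T1}  "b"  orig:{}
  [1..1]={T1}  "b"  orig:{}
  [2..2]={A,T2}  "c"  orig:{A}
  [0..1]={S}  "bb"
  [1..2]={A,B,S}  "bc"
  [0..2]={A,B,S}  "bbc"

S ∈ T[0,2] ⇒ YES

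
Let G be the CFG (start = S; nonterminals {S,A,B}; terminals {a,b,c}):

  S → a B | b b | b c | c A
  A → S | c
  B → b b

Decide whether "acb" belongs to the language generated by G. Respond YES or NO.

Convert to CNF:
  S -> T0 B | T1 T1 | T1 T2 | T2 A
  A -> T0 B | T1 T1 | T1 T2 | T2 A | c
  B -> T1 T1
  T0 -> a
  T1 -> b
  T2 -> c

Fill CYK table bottom-up:
  [0..0]={T0}  "a"  orig:{}
  [1..1]={A,T2}  "c"  orig:{A}
  [2..2]={T1}  "b"  orig:{}
  [0..1]=∅  "ac"
  [1..2]=∅  "cb"
  [0..2]=∅  "acb"

S ∉ T[0,2] ⇒ NO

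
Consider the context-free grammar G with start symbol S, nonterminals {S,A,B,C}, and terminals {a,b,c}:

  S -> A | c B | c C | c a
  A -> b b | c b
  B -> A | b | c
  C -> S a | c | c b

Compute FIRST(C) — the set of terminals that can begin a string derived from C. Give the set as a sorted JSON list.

Compute FIRST by fixpoint:
pass 1:
  A via A→b b: +{b}
  A via A→c b: +{c}
  B via B→A: +{b,c}
  C via C→c: +{c}
  S via S→A: +{b,c}
  FIRST[S]={b,c}  FIRST[A]={b,c}  FIRST[B]={b,c}  FIRST[C]={c}
pass 2:
  C via C→S a: +{b}
  FIRST[S]={b,c}  FIRST[A]={b,c}  FIRST[B]={b,c}  FIRST[C]={b,c}
pass 3: (stable)
  FIRST[S]={b,c}  FIRST[A]={b,c}  FIRST[B]={b,c}  FIRST[C]={b,c}

FIRST(C) = ["b", "c"]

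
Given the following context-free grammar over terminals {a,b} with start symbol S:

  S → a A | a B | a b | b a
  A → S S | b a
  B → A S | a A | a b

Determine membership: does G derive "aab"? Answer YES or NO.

CNF form of G:
  S -> T0 T1 | T1 A | T1 B | T1 T0
  A -> S S | T0 T1
  B -> A S | T1 A | T1 T0
  T0 -> b
  T1 -> a

Fill CYK table bottom-up:
  cell(0,0) a: {T1}  orig:{}
  cell(1,1) a: {T1}  orig:{}
  cell(2,2) b: {T0}  orig:{}
  cell(0,1) aa: ∅
  cell(1,2) ab: {B,S}
  cell(0,2) aab: {S}

S ∈ T[0,2] ⇒ YES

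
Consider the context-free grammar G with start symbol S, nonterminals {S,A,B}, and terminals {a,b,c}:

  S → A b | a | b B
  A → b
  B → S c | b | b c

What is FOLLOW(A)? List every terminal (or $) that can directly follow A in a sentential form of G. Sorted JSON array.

FIRST iteration:
[1]
  A via A→b: +{b}
  B via B→b: +{b}
  S via S→A b: +{b}
  S via S→a: +{a}
  S: {a,b}  A: {b}  B: {b}
[2]
  B via B→S c: +{a}
  S: {a,b}  A: {b}  B: {a,b}
[3] done
  S: {a,b}  A: {b}  B: {a,b}

Compute FOLLOW by fixpoint:
initialize: $ ∈ FOLLOW(S)
pass 1:
  B→S c: FOLLOW(S) ⊇ FIRST(c) = {c}; new: +{c}
  S→A b: FOLLOW(A) ⊇ FIRST(b) = {b}; new: +{b}
  S→b B: FOLLOW(B) ⊇ FOLLOW(S) ⊇ {$,c}; new: +{$,c}
  S: {$,c}  A: {b}  B: {$,c}
pass 2: done
  S: {$,c}  A: {b}  B: {$,c}

FOLLOW(A) = ["b"]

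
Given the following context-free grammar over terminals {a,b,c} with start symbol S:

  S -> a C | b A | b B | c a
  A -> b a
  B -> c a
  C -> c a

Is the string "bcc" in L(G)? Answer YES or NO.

Convert to CNF:
  S -> T0 A | T0 B | T1 C | T2 T1
  A -> T0 T1
  B -> T2 T1
  C -> T2 T1
  T0 -> b
  T1 -> a
  T2 -> c

Fill CYK table bottom-up:
  [0..0]={T0}  "b"  orig:{}
  [1..1]={T2}  "c"  orig:{}
  [2..2]={T2}  "c"  orig:{}
  [0..1]=∅  "bc"
  [1..2]=∅  "cc"
  [0..2]=∅  "bcc"

S ∉ T[0,2] ⇒ NO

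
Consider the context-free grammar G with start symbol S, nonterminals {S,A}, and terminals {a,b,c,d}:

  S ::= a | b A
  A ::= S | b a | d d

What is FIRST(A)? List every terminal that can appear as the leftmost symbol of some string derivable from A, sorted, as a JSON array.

Compute FIRST by fixpoint:
round 1:
  A via A→b a: +{b}
  A via A→d d: +{d}
  S via S→a: +{a}
  S via S→b A: +{b}
  S: {a,b}  A: {b,d}
round 2:
  A via A→S: +{a}
  S: {a,b}  A: {a,b,d}
round 3: — fixpoint
  S: {a,b}  A: {a,b,d}

FIRST(A) = ["a", "b", "d"]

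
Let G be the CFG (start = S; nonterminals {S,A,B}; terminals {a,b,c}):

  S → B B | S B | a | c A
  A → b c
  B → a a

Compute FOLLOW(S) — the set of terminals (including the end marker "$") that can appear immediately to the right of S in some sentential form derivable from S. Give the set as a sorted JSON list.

FIRST sets, iterate to fixpoint:
iter 1:
  A via A→b c: +{b}
  B via B→a a: +{a}
  S via S→B B: +{a}
  S via S→c A: +{c}
  FIRST(S)={a,c}  FIRST(A)={b}  FIRST(B)={a}
iter 2: (stable)
  FIRST(S)={a,c}  FIRST(A)={b}  FIRST(B)={a}

FOLLOW sets:
initialize: $ ∈ FOLLOW(S)
iter 1:
  S→B B: FOLLOW(B) ⊇ FIRST(B) = {a}; new: +{a}
  S→B B: FOLLOW(B) ⊇ FOLLOW(S) ⊇ {$}; new: +{$}
  S→S B: FOLLOW(S) ⊇ FIRST(B) = {a}; new: +{a}
  S→c A: FOLLOW(A) ⊇ FOLLOW(S) ⊇ {$,a}; new: +{$,a}
  S: {$,a}  A: {$,a}  B: {$,a}
iter 2: — fixpoint
  S: {$,a}  A: {$,a}  B: {$,a}

FOLLOW(S) = ["$", "a"]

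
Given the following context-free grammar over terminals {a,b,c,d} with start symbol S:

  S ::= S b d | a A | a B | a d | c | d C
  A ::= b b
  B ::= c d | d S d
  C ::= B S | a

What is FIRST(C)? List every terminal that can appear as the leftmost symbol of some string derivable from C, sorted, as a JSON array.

FIRST sets, iterate to fixpoint:
iter 1:
  A via A→b b: +{b}
  B via B→c d: +{c}
  B via B→d S d: +{d}
  C via C→B S: +{c,d}
  C via C→a: +{a}
  S via S→a A: +{a}
  S via S→c: +{c}
  S via S→d C: +{d}
  S: {a,c,d}  A: {b}  B: {c,d}  C: {a,c,d}
iter 2: — fixpoint
  S: {a,c,d}  A: {b}  B: {c,d}  C: {a,c,d}

FIRST(C) = ["a", "c", "d"]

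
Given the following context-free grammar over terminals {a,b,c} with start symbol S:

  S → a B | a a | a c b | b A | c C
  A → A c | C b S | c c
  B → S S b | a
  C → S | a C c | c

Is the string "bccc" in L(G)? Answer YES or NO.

CNF form of G:
  S -> T0 C | T1 A | T2 B | T2 T2 | T2 X7
  A -> A T0 | C X3 | T0 T0
  B -> S X4 | a
  C -> T0 C | T1 A | T2 B | T2 T2 | T2 X5 | T2 X6 | c
  T0 -> c
  T1 -> b
  T2 -> a
  X3 -> T1 S
  X4 -> S T1
  X5 -> C T0
  X6 -> T0 T1
  X7 -> T0 T1

CYK fill:
  T[0,0] 'b' = {T1}  orig:{}
  T[1,1] 'c' = {C,T0}  orig:{C}
  T[2,2] 'c' = {C,T0}  orig:{C}
  T[3,3] 'c' = {C,T0}  orig:{C}
  T[0,1] 'bc' = ∅
  T[1,2] 'cc' = {A,C,S,X5}  orig:{A,C,S}
  T[2,3] 'cc' = {A,C,S,X5}  orig:{A,C,S}
  T[0,2] 'bcc' = {C,S,X3}  orig:{C,S}
  T[1,3] 'ccc' = {A,C,S,X5}  orig:{A,C,S}
  T[0,3] 'bccc' = {C,S,X3,X5}  orig:{C,S}

S ∈ T[0,3] ⇒ YES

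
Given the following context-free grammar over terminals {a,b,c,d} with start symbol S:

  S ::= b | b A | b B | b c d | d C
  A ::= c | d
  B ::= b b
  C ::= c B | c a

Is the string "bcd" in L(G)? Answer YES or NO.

Convert to CNF:
  S -> T0 A | T0 B | T0 X4 | T3 C | b
  A -> c | d
  B -> T0 T0
  C -> T1 B | T1 T2
  T0 -> b
  T1 -> c
  T2 -> a
  T3 -> d
  X4 -> T1 T3

Fill CYK table bottom-up:
  T[0,0] 'b' = {S,T0}  orig:{S}
  T[1,1] 'c' = {A,T1}  orig:{A}
  T[2,2] 'd' = {A,T3}  orig:{A}
  T[0,1] 'bc' = {S}
  T[1,2] 'cd' = {X4}  orig:{}
  T[0,2] 'bcd' = {S}

S ∈ T[0,2] ⇒ YES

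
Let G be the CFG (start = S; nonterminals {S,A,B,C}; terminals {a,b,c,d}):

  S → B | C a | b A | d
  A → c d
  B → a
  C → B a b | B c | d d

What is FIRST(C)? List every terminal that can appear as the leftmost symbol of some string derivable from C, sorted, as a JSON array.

FIRST sets, iterate to fixpoint:
round 1:
  A via A→c d: +{c}
  B via B→a: +{a}
  C via C→B a b: +{a}
  C via C→d d: +{d}
  S via S→B: +{a}
  S via S→C a: +{d}
  S via S→b A: +{b}
  S: {a,b,d}  A: {c}  B: {a}  C: {a,d}
round 2: — fixpoint
  S: {a,b,d}  A: {c}  B: {a}  C: {a,d}

FIRST(C) = ["a", "d"]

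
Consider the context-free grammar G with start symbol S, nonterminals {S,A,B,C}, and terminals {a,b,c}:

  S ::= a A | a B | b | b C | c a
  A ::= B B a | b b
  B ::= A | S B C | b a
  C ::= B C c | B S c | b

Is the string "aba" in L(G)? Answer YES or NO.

CNF form of G:
  S -> T0 A | T0 B | T1 C | T2 T0 | b
  A -> B X3 | T1 T1
  B -> B X4 | S X5 | T1 T0 | T1 T1
  C -> B X6 | B X7 | b
  T0 -> a
  T1 -> b
  T2 -> c
  X3 -> B T0
  X4 -> B T0
  X5 -> B C
  X6 -> C T2
  X7 -> S T2

CYK fill:
  [0..0]={T0}  "a"  orig:{}
  [1..1]={C,S,T1}  "b"  orig:{C,S}
  [2..2]={T0}  "a"  orig:{}
  [0..1]=∅  "ab"
  [1..2]={B}  "ba"
  [0..2]={S}  "aba"

S ∈ T[0,2] ⇒ YES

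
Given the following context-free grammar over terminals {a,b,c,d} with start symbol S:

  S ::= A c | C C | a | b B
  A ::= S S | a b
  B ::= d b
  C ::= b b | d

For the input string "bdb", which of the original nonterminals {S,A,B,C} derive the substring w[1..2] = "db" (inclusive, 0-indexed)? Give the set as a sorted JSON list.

CNF form of G:
  S -> A T3 | C C | T1 B | a
  A -> S S | T0 T1
  B -> T2 T1
  C -> T1 T1 | d
  T0 -> a
  T1 -> b
  T2 -> d
  T3 -> c

Fill CYK table bottom-up (cells [i..j] with 1 ≤ i ≤ j ≤ 2 only):
  T[1,1] 'd' = {C,T2}  orig:{C}
  T[2,2] 'b' = {T1}  orig:{}
  T[1,2] 'db' = {B}

Original NTs in T[1,2] deriving "db": ["B"]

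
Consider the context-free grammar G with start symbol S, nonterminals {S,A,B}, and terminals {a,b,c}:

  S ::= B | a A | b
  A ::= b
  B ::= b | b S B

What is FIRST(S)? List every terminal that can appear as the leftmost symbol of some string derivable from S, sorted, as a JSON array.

Compute FIRST by fixpoint:
[1]
  A via A→b: +{b}
  B via B→b: +{b}
  S via S→B: +{b}
  S via S→a A: +{a}
  FIRST(S)={a,b}  FIRST(A)={b}  FIRST(B)={b}
[2] — fixpoint
  FIRST(S)={a,b}  FIRST(A)={b}  FIRST(B)={b}

FIRST(S) = ["a", "b"]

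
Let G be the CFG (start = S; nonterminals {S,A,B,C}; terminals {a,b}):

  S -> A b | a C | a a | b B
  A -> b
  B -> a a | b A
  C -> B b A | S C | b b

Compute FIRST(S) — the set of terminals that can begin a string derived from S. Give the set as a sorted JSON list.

FIRST sets, iterate to fixpoint:
iter 1:
  A via A→b: +{b}
  B via B→a a: +{a}
  B via B→b A: +{b}
  C via C→B b A: +{a,b}
  S via S→A b: +{b}
  S via S→a C: +{a}
  FIRST(S)={a,b}  FIRST(A)={b}  FIRST(B)={a,b}  FIRST(C)={a,b}
iter 2: (stable)
  FIRST(S)={a,b}  FIRST(A)={b}  FIRST(B)={a,b}  FIRST(C)={a,b}

FIRST(S) = ["a", "b"]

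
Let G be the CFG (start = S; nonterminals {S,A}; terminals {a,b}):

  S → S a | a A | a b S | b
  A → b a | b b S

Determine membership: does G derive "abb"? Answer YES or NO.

Convert to CNF:
  S -> S T1 | T1 A | T1 X3 | b
  A -> T0 T1 | T0 X2
  T0 -> b
  T1 -> a
  X2 -> T0 S
  X3 -> T0 S

CYK table (by increasing span):
  T[0,0] 'a' = {T1}  orig:{}
  T[1,1] 'b' = {S,T0}  orig:{S}
  T[2,2] 'b' = {S,T0}  orig:{S}
  T[0,1] 'ab' = ∅
  T[1,2] 'bb' = {X2,X3}  orig:{}
  T[0,2] 'abb' = {S}

S ∈ T[0,2] ⇒ YES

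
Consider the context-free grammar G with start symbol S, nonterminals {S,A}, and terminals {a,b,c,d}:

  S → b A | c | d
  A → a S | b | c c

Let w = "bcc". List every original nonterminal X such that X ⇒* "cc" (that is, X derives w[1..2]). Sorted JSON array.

Convert to CNF:
  S -> T2 A | c | d
  A -> T0 S | T1 T1 | b
  T0 -> a
  T1 -> c
  T2 -> b

CYK table (by increasing span), restricted to cells inside w[1..2]:
  cell(1,1) c: {S,T1}  orig:{S}
  cell(2,2) c: {S,T1}  orig:{S}
  cell(1,2) cc: {A}

Original NTs in T[1,2] deriving "cc": ["A"]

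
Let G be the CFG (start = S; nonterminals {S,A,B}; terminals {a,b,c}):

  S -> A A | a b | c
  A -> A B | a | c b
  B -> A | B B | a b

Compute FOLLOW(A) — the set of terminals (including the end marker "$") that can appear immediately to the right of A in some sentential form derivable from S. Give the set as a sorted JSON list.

Compute FIRST by fixpoint:
round 1:
  A via A→a: +{a}
  A via A→c b: +{c}
  B via B→A: +{a,c}
  S via S→A A: +{a,c}
  FIRST(S)={a,c}  FIRST(A)={a,c}  FIRST(B)={a,c}
round 2: (stable)
  FIRST(S)={a,c}  FIRST(A)={a,c}  FIRST(B)={a,c}

Compute FOLLOW by fixpoint:
FOLLOW(S) := {$}
pass 1:
  A→A B: FOLLOW(A) ⊇ FIRST(B) = {a,c}; new: +{a,c}
  A→A B: FOLLOW(B) ⊇ FOLLOW(A) ⊇ {a,c}; new: +{a,c}
  S→A A: FOLLOW(A) ⊇ FOLLOW(S) ⊇ {$}; new: +{$}
  S: {$}  A: {$,a,c}  B: {a,c}
pass 2:
  A→A B: FOLLOW(B) ⊇ FOLLOW(A) ⊇ {$,a,c}; new: +{$}
  S: {$}  A: {$,a,c}  B: {$,a,c}
pass 3: done
  S: {$}  A: {$,a,c}  B: {$,a,c}

FOLLOW(A) = ["$", "a", "c"]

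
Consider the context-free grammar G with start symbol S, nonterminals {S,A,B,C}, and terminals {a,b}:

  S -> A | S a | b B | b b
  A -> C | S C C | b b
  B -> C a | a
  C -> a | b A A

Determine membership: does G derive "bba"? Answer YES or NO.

Convert to CNF:
  S -> S T1 | S X5 | T0 B | T0 T0 | T0 X6 | a
  A -> S X2 | T0 T0 | T0 X3 | a
  B -> C T1 | a
  C -> T0 X4 | a
  T0 -> b
  T1 -> a
  X2 -> C C
  X3 -> A A
  X4 -> A A
  X5 -> C C
  X6 -> A A

CYK fill:
  [0..0]={T0}  "b"  orig:{}
  [1..1]={T0}  "b"  orig:{}
  [2..2]={A,B,C,S,T1}  "a"  orig:{A,B,C,S}
  [0..1]={A,S}  "bb"
  [1..2]={S}  "ba"
  [0..2]={S,X3,X4,X6}  "bba"  orig:{S}

S ∈ T[0,2] ⇒ YES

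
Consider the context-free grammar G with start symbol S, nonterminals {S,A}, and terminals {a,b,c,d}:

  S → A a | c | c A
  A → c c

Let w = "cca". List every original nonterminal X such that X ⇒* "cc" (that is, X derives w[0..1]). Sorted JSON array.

Convert to CNF:
  S -> A T1 | T0 A | c
  A -> T0 T0
  T0 -> c
  T1 -> a

CYK table (by increasing span) — only the sub-triangle for w[0..1]:
  cell(0,0) c: {S,T0}  orig:{S}
  cell(1,1) c: {S,T0}  orig:{S}
  cell(0,1) cc: {A}

Original NTs in T[0,1] deriving "cc": ["A"]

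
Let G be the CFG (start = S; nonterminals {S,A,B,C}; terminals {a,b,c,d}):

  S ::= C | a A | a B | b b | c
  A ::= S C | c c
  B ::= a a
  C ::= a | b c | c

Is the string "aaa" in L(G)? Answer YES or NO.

Convert to CNF:
  S -> T1 A | T1 B | T2 T0 | T2 T2 | a | c
  A -> S C | T0 T0
  B -> T1 T1
  C -> T2 T0 | a | c
  T0 -> c
  T1 -> a
  T2 -> b

CYK fill:
  cell(0,0) a: {C,S,T1}  orig:{C,S}
  cell(1,1) a: {C,S,T1}  orig:{C,S}
  cell(2,2) a: {C,S,T1}  orig:{C,S}
  cell(0,1) aa: {A,B}
  cell(1,2) aa: {A,B}
  cell(0,2) aaa: {S}

S ∈ T[0,2] ⇒ YES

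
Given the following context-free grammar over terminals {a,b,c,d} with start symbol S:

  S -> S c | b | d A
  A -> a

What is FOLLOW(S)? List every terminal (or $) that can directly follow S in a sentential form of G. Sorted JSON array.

FIRST sets, iterate to fixpoint:
[1]
  A via A→a: +{a}
  S via S→b: +{b}
  S via S→d A: +{d}
  FIRST[S]={b,d}  FIRST[A]={a}
[2] — fixpoint
  FIRST[S]={b,d}  FIRST[A]={a}

Compute FOLLOW by fixpoint:
seed FOLLOW(S) with $
round 1:
  S→S c: FOLLOW(S) ⊇ FIRST(c) = {c}; new: +{c}
  S→d A: FOLLOW(A) ⊇ FOLLOW(S) ⊇ {$,c}; new: +{$,c}
  FOLLOW(S)={$,c}  FOLLOW(A)={$,c}
round 2: (no change)
  FOLLOW(S)={$,c}  FOLLOW(A)={$,c}

FOLLOW(S) = ["$", "c"]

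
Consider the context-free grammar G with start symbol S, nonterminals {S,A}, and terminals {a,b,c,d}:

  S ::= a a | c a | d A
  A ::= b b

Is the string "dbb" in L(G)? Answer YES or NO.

Convert to CNF:
  S -> T1 T1 | T2 T1 | T3 A
  A -> T0 T0
  T0 -> b
  T1 -> a
  T2 -> c
  T3 -> d

CYK fill:
  [0..0]={T3}  "d"  orig:{}
  [1..1]={T0}  "b"  orig:{}
  [2..2]={T0}  "b"  orig:{}
  [0..1]=∅  "db"
  [1..2]={A}  "bb"
  [0..2]={S}  "dbb"

S ∈ T[0,2] ⇒ YES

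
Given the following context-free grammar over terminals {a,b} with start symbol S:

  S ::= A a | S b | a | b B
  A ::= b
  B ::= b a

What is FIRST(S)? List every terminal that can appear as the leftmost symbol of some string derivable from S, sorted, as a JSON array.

FIRST iteration:
iter 1:
  A via A→b: +{b}
  B via B→b a: +{b}
  S via S→A a: +{b}
  S via S→a: +{a}
  S: {a,b}  A: {b}  B: {b}
iter 2: (no change)
  S: {a,b}  A: {b}  B: {b}

FIRST(S) = ["a", "b"]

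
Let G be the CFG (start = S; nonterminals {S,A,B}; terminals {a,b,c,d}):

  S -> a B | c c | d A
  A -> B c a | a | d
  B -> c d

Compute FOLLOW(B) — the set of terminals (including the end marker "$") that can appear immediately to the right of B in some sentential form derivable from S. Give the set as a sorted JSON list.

Compute FIRST by fixpoint:
iter 1:
  A via A→a: +{a}
  A via A→d: +{d}
  B via B→c d: +{c}
  S via S→a B: +{a}
  S via S→c c: +{c}
  S via S→d A: +{d}
  S: {a,c,d}  A: {a,d}  B: {c}
iter 2:
  A via A→B c a: +{c}
  S: {a,c,d}  A: {a,c,d}  B: {c}
iter 3: done
  S: {a,c,d}  A: {a,c,d}  B: {c}

Compute FOLLOW by fixpoint:
FOLLOW(S) := {$}
round 1:
  A→B c a: FOLLOW(B) ⊇ FIRST(c) = {c}; new: +{c}
  S→a B: FOLLOW(B) ⊇ FOLLOW(S) ⊇ {$}; new: +{$}
  S→d A: FOLLOW(A) ⊇ FOLLOW(S) ⊇ {$}; new: +{$}
  FOLLOW[S]={$}  FOLLOW[A]={$}  FOLLOW[B]={$,c}
round 2: (no change)
  FOLLOW[S]={$}  FOLLOW[A]={$}  FOLLOW[B]={$,c}

FOLLOW(B) = ["$", "c"]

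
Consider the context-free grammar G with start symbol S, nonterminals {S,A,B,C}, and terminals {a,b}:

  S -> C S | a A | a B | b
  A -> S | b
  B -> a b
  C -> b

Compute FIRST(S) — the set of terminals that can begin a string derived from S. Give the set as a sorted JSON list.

FIRST iteration:
[1]
  A via A→b: +{b}
  B via B→a b: +{a}
  C via C→b: +{b}
  S via S→C S: +{b}
  S via S→a A: +{a}
  FIRST(S)={a,b}  FIRST(A)={b}  FIRST(B)={a}  FIRST(C)={b}
[2]
  A via A→S: +{a}
  FIRST(S)={a,b}  FIRST(A)={a,b}  FIRST(B)={a}  FIRST(C)={b}
[3] (no change)
  FIRST(S)={a,b}  FIRST(A)={a,b}  FIRST(B)={a}  FIRST(C)={b}

FIRST(S) = ["a", "b"]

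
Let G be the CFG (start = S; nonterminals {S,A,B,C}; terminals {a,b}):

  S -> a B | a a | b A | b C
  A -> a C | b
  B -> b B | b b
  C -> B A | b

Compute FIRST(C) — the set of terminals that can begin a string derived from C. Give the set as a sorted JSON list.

Compute FIRST by fixpoint:
pass 1:
  A via A→a C: +{a}
  A via A→b: +{b}
  B via B→b B: +{b}
  C via C→B A: +{b}
  S via S→a B: +{a}
  S via S→b A: +{b}
  FIRST[S]={a,b}  FIRST[A]={a,b}  FIRST[B]={b}  FIRST[C]={b}
pass 2: done
  FIRST[S]={a,b}  FIRST[A]={a,b}  FIRST[B]={b}  FIRST[C]={b}

FIRST(C) = ["b"]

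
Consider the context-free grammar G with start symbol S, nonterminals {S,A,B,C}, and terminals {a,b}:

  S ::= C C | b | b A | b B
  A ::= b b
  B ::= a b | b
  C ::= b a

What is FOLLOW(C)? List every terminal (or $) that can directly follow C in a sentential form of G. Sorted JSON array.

FIRST iteration:
[1]
  A via A→b b: +{b}
  B via B→a b: +{a}
  B via B→b: +{b}
  C via C→b a: +{b}
  S via S→C C: +{b}
  S: {b}  A: {b}  B: {a,b}  C: {b}
[2] — fixpoint
  S: {b}  A: {b}  B: {a,b}  C: {b}

FOLLOW iteration:
FOLLOW(S) := {$}
pass 1:
  S→C C: FOLLOW(C) ⊇ FIRST(C) = {b}; new: +{b}
  S→C C: FOLLOW(C) ⊇ FOLLOW(S) ⊇ {$}; new: +{$}
  S→b A: FOLLOW(A) ⊇ FOLLOW(S) ⊇ {$}; new: +{$}
  S→b B: FOLLOW(B) ⊇ FOLLOW(S) ⊇ {$}; new: +{$}
  FOLLOW(S)={$}  FOLLOW(A)={$}  FOLLOW(B)={$}  FOLLOW(C)={$,b}
pass 2: (no change)
  FOLLOW(S)={$}  FOLLOW(A)={$}  FOLLOW(B)={$}  FOLLOW(C)={$,b}

FOLLOW(C) = ["$", "b"]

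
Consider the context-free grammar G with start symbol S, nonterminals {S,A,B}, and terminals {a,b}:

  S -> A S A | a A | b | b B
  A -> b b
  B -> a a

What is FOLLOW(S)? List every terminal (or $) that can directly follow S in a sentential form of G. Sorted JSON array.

FIRST sets, iterate to fixpoint:
iter 1:
  A via A→b b: +{b}
  B via B→a a: +{a}
  S via S→A S A: +{b}
  S via S→a A: +{a}
  FIRST[S]={a,b}  FIRST[A]={b}  FIRST[B]={a}
iter 2: (stable)
  FIRST[S]={a,b}  FIRST[A]={b}  FIRST[B]={a}

FOLLOW iteration:
initialize: $ ∈ FOLLOW(S)
iter 1:
  S→A S A: FOLLOW(A) ⊇ FIRST(S) = {a,b}; new: +{a,b}
  S→A S A: FOLLOW(S) ⊇ FIRST(A) = {b}; new: +{b}
  S→A S A: FOLLOW(A) ⊇ FOLLOW(S) ⊇ {$,b}; new: +{$}
  S→b B: FOLLOW(B) ⊇ FOLLOW(S) ⊇ {$,b}; new: +{$,b}
  FOLLOW[S]={$,b}  FOLLOW[A]={$,a,b}  FOLLOW[B]={$,b}
iter 2: (no change)
  FOLLOW[S]={$,b}  FOLLOW[A]={$,a,b}  FOLLOW[B]={$,b}

FOLLOW(S) = ["$", "b"]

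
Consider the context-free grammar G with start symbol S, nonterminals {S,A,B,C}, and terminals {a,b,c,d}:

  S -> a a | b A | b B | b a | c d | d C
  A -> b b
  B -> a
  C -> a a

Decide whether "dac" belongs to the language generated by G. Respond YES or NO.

CNF form of G:
  S -> T0 A | T0 B | T0 T1 | T1 T1 | T2 T3 | T3 C
  A -> T0 T0
  B -> a
  C -> T1 T1
  T0 -> b
  T1 -> a
  T2 -> c
  T3 -> d

CYK table (by increasing span):
  [0..0]={T3}  "d"  orig:{}
  [1..1]={B,T1}  "a"  orig:{B}
  [2..2]={T2}  "c"  orig:{}
  [0..1]=∅  "da"
  [1..2]=∅  "ac"
  [0..2]=∅  "dac"

S ∉ T[0,2] ⇒ NO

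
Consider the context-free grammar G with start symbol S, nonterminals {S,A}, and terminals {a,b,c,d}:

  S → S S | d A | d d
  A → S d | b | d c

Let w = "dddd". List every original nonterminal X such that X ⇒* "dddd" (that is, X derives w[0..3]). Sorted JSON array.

Convert to CNF:
  S -> S S | T0 A | T0 T0
  A -> S T0 | T0 T1 | b
  T0 -> d
  T1 -> c

CYK table (by increasing span), restricted to cells inside w[0..3]:
  cell(0,0) d: {T0}  orig:{}
  cell(1,1) d: {T0}  orig:{}
  cell(2,2) d: {T0}  orig:{}
  cell(3,3) d: {T0}  orig:{}
  cell(0,1) dd: {S}
  cell(1,2) dd: {S}
  cell(2,3) dd: {S}
  cell(0,2) ddd: {A}
  cell(1,3) ddd: {A}
  cell(0,3) dddd: {S}

Original NTs in T[0,3] deriving "dddd": ["S"]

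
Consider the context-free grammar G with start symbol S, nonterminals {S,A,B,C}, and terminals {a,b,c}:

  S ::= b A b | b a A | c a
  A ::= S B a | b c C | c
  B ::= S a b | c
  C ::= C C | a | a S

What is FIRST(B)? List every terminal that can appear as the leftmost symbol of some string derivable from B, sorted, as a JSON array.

FIRST sets, iterate to fixpoint:
iter 1:
  A via A→b c C: +{b}
  A via A→c: +{c}
  B via B→c: +{c}
  C via C→a: +{a}
  S via S→b A b: +{b}
  S via S→c a: +{c}
  FIRST(S)={b,c}  FIRST(A)={b,c}  FIRST(B)={c}  FIRST(C)={a}
iter 2:
  B via B→S a b: +{b}
  FIRST(S)={b,c}  FIRST(A)={b,c}  FIRST(B)={b,c}  FIRST(C)={a}
iter 3: (no change)
  FIRST(S)={b,c}  FIRST(A)={b,c}  FIRST(B)={b,c}  FIRST(C)={a}

FIRST(B) = ["b", "c"]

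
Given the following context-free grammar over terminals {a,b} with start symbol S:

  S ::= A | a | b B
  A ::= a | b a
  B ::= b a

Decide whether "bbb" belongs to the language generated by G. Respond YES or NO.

Convert to CNF:
  S -> T0 B | T0 T1 | a
  A -> T0 T1 | a
  B -> T0 T1
  T0 -> b
  T1 -> a

CYK fill:
  cell(0,0) b: {T0}  orig:{}
  cell(1,1) b: {T0}  orig:{}
  cell(2,2) b: {T0}  orig:{}
  cell(0,1) bb: ∅
  cell(1,2) bb: ∅
  cell(0,2) bbb: ∅

S ∉ T[0,2] ⇒ NO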